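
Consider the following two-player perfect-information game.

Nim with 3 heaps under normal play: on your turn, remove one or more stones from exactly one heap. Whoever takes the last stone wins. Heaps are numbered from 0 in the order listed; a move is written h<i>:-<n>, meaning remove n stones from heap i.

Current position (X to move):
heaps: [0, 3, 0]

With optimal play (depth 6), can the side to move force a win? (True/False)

X winning at [(0,3,0)]: True

[(0,3,0)] X move#1: h1:-1:-1/(0,2,0), h1:-2:-1/(0,1,0), h1:-3:+1/(0,0,0)*
[(0,0,0)] end (terminal -1, O#2); searched (0,3,0) to 6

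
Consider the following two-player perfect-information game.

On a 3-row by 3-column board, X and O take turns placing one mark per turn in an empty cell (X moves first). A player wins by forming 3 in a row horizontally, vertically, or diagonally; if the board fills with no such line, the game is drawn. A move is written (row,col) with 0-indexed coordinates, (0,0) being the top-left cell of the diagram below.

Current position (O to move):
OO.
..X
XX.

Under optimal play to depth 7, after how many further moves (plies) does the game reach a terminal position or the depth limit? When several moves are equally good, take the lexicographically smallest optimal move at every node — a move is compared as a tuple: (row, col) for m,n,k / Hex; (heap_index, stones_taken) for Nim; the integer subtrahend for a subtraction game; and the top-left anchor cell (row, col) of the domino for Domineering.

PV length from [OO./..X/XX.]: 1 ply

ply 1, O at OO./..X/XX. | (0,2)=+1→OOO/..X/XX.*; (1,0)=-1→OO./O.X/XX.; (1,1)=-1→OO./.OX/XX.; (2,2)=+1→OO./..X/XXO
ply 2: OOO/..X/XX. is terminal -1 (X); from OO./..X/XX. depth 7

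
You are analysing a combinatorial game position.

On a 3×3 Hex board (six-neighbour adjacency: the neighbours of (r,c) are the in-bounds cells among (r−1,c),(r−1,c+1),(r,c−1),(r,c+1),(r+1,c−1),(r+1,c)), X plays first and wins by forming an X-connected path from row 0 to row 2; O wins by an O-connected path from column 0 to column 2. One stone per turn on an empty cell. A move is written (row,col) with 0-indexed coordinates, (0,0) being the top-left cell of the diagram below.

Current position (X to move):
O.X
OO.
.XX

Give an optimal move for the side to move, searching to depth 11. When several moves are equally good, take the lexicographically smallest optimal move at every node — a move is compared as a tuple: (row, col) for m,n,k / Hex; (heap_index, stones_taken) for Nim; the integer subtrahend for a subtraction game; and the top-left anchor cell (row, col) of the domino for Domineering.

X's best at [O.X/OO./.XX]: (1,2)

ply 1, X at O.X/OO./.XX | (0,1)=-1→OXX/OO./.XX; (1,2)=+1→O.X/OOX/.XX*; (2,0)=-1→O.X/OO./XXX
ply 2: O.X/OOX/.XX is terminal -1 (O); from O.X/OO./.XX depth 11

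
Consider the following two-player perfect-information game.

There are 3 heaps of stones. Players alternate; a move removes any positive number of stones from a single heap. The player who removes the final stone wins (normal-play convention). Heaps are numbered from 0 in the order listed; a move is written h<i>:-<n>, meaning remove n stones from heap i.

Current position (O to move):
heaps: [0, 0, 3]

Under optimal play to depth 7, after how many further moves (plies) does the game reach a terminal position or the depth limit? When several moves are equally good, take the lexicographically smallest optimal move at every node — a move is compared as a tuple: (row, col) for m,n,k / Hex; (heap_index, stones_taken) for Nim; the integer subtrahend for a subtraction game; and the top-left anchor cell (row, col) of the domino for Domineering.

p1 O@[(0,0,3)]: h2:-1[(0,0,2)]-1 h2:-2[(0,0,1)]-1 h2:-3[(0,0,0)]+1*
p2 X@[(0,0,0)] terminal -1; root [(0,0,3)] d7

PV length from [(0,0,3)]: 1 ply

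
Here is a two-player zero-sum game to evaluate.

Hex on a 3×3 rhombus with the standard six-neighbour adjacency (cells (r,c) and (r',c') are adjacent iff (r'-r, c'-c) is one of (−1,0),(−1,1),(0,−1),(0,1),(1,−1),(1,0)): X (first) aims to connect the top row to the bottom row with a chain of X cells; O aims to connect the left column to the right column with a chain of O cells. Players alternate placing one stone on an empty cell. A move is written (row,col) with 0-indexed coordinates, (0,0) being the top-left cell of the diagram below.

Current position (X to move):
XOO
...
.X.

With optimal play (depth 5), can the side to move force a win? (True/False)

p1 X@[XOO/.../.X.]: (1,0)[XOO/X../.X.]+1* (1,1)[XOO/.X./.X.]-1 (1,2)[XOO/..X/.X.]-1 (2,0)[XOO/.../XX.]-1 (2,2)[XOO/.../.XX]-1
p2 O@[XOO/X../.X.]: (1,1)[XOO/XO./.X.]-1* (1,2)[XOO/X.O/.X.]-1 (2,0)[XOO/X../OX.]-1 (2,2)[XOO/X../.XO]-1
p3 X@[XOO/XO./.X.]: (1,2)[XOO/XOX/.X.]-1 (2,0)[XOO/XO./XX.]+1* (2,2)[XOO/XO./.XX]-1
p4 O@[XOO/XO./XX.] terminal -1; root [XOO/.../.X.] d5

X winning at [XOO/.../.X.]: True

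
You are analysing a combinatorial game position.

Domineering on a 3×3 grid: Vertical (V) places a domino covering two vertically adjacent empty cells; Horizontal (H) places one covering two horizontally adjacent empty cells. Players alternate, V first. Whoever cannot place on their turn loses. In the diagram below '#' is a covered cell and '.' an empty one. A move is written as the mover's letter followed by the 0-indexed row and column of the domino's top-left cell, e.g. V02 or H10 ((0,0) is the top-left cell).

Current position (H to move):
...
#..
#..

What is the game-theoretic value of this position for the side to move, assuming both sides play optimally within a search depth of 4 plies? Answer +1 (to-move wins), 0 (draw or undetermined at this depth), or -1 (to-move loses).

value(.../#../#.., H) = +1

[.../#../#..] H move#1: H00:-1/##./#../#.., H01:-1/.##/#../#.., H11:+1/.../###/#..*, H21:-1/.../#../###
[.../###/#..] end (terminal -1, V#2); searched .../#../#.. to 4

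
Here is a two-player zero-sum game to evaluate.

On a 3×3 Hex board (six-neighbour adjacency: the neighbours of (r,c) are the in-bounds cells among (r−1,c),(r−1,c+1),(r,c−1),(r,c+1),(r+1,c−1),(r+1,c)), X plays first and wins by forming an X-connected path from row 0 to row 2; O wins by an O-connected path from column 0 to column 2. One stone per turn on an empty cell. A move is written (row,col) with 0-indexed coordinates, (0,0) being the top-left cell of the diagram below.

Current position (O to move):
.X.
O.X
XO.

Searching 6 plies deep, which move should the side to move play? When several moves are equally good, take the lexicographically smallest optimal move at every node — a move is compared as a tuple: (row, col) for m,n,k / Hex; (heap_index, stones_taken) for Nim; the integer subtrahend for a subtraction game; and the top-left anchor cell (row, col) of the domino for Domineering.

O's best at [.X./O.X/XO.]: (1,1)

ply 1, O at .X./O.X/XO. | (0,0)=-1→OX./O.X/XO.; (0,2)=-1→.XO/O.X/XO.; (1,1)=+1→.X./OOX/XO.*; (2,2)=-1→.X./O.X/XOO
ply 2, X at .X./OOX/XO. | (0,0)=-1→XX./OOX/XO.*; (0,2)=-1→.XX/OOX/XO.; (2,2)=-1→.X./OOX/XOX
ply 3, O at XX./OOX/XO. | (0,2)=+1→XXO/OOX/XO.*; (2,2)=+1→XX./OOX/XOO
ply 4: XXO/OOX/XO. is terminal -1 (X); from .X./O.X/XO. depth 6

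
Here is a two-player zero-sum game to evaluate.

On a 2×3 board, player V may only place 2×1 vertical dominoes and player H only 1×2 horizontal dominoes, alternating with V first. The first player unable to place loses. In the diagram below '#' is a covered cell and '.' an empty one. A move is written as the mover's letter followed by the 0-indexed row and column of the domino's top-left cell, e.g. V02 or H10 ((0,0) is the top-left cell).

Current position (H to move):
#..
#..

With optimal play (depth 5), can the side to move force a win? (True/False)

p1 H@[#../#..]: H01[###/#..]+1* H11[#../###]+1
p2 V@[###/#..] terminal -1; root [#../#..] d5

H winning at [#../#..]: True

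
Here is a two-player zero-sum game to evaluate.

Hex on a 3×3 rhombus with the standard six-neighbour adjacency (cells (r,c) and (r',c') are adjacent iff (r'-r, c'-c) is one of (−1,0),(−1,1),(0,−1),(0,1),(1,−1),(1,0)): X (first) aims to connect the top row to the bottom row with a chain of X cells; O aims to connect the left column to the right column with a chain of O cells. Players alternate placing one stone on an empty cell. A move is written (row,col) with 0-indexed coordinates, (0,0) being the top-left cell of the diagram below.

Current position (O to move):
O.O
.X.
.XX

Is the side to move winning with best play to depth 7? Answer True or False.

[O.O/.X./.XX] O move#1: (0,1):+1/OOO/.X./.XX*, (1,0):-1/O.O/OX./.XX, (1,2):-1/O.O/.XO/.XX, (2,0):-1/O.O/.X./OXX
[OOO/.X./.XX] end (terminal -1, X#2); searched O.O/.X./.XX to 7

O winning at [O.O/.X./.XX]: True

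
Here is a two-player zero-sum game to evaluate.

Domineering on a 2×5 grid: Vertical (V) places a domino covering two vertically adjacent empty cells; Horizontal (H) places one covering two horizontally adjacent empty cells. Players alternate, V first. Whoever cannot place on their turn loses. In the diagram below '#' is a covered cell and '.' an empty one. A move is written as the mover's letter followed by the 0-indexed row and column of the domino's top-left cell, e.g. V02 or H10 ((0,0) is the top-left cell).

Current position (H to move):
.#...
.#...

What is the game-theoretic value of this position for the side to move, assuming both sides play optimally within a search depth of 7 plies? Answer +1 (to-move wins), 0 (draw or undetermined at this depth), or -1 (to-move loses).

value(.#.../.#..., H) = -1

p1 H@[.#.../.#...]: H02[.###./.#...]-1* H03[.#.##/.#...]-1 H12[.#.../.###.]-1 H13[.#.../.#.##]-1
p2 V@[.###./.#...]: V00[####./##...]-1 V04[.####/.#..#]+1*
p3 H@[.####/.#..#]: H12[.####/.####]-1*
p4 V@[.####/.####]: V00[#####/#####]+1*
p5 H@[#####/#####] terminal -1; root [.#.../.#...] d7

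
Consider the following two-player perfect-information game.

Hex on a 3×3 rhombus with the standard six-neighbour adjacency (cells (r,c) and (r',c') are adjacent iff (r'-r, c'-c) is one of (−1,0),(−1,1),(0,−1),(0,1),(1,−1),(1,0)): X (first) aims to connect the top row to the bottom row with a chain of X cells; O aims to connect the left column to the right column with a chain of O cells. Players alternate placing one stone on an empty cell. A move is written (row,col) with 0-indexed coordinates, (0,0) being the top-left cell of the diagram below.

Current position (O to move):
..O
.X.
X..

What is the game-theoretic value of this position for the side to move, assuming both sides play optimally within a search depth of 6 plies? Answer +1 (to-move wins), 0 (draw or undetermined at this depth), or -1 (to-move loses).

[..O/.X./X..] O move#1: (0,0):-1/O.O/.X./X.., (0,1):+1/.OO/.X./X..*, (1,0):-1/..O/OX./X.., (1,2):-1/..O/.XO/X.., (2,1):-1/..O/.X./XO., (2,2):-1/..O/.X./X.O
[.OO/.X./X..] X move#2: (0,0):-1/XOO/.X./X..*, (1,0):-1/.OO/XX./X.., (1,2):-1/.OO/.XX/X.., (2,1):-1/.OO/.X./XX., (2,2):-1/.OO/.X./X.X
[XOO/.X./X..] O move#3: (1,0):+1/XOO/OX./X..*, (1,2):-1/XOO/.XO/X.., (2,1):-1/XOO/.X./XO., (2,2):-1/XOO/.X./X.O
[XOO/OX./X..] end (terminal -1, X#4); searched ..O/.X./X.. to 6

value(..O/.X./X.., O) = +1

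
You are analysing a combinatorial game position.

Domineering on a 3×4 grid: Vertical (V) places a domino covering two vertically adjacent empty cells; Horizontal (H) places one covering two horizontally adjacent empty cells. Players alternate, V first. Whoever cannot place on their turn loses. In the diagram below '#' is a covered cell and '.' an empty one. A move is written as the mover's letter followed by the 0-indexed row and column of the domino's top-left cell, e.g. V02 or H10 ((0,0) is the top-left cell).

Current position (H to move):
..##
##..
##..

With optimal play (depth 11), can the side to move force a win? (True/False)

ply 1, H at ..##/##../##.. | H00=-1→####/##../##..; H12=+1→..##/####/##..*; H22=+1→..##/##../####
ply 2: ..##/####/##.. is terminal -1 (V); from ..##/##../##.. depth 11

H winning at [..##/##../##..]: True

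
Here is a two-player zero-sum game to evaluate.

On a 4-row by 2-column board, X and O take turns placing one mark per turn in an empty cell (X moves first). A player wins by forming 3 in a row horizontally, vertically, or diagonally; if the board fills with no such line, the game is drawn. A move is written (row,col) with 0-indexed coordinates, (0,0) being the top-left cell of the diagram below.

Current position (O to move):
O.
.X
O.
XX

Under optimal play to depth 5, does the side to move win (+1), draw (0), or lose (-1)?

value(O./.X/O./XX, O) = +1

[O./.X/O./XX] O move#1: (0,1):-1/OO/.X/O./XX, (1,0):+1/O./OX/O./XX*, (2,1):+0/O./.X/OO/XX
[O./OX/O./XX] end (terminal -1, X#2); searched O./.X/O./XX to 5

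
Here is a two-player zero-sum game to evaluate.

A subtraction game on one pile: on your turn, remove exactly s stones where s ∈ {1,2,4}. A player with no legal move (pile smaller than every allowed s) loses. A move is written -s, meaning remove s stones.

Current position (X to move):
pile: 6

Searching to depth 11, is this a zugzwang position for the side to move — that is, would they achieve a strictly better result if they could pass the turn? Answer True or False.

p1 X@[6]: -1[5]-1* -2[4]-1 -4[2]-1
p2 O@[5]: -1[4]-1 -2[3]+1* -4[1]-1
p3 X@[3]: -1[2]-1* -2[1]-1
p4 O@[2]: -1[1]-1 -2[0]+1*
p5 X@[0] terminal -1; root [6] d11
if X skipped the turn, O would face:
~ p1 O@[6]: -1[5]-1* -2[4]-1 -4[2]-1
~ p2 X@[5]: -1[4]-1 -2[3]+1* -4[1]-1
~ p3 O@[3]: -1[2]-1* -2[1]-1
~ p4 X@[2]: -1[1]-1 -2[0]+1*
~ p5 O@[0] terminal -1; root [6] d11
compare (X): move=-1 vs pass=+1

zugzwang(6, X) = True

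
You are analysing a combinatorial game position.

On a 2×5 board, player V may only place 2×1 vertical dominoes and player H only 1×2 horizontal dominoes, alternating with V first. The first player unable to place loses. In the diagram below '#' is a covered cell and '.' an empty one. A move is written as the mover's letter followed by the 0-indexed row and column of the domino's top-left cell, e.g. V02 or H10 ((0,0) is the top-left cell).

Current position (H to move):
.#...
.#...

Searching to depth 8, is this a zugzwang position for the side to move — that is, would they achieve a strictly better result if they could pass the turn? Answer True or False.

ply 1, H at .#.../.#... | H02=-1→.###./.#...*; H03=-1→.#.##/.#...; H12=-1→.#.../.###.; H13=-1→.#.../.#.##
ply 2, V at .###./.#... | V00=-1→####./##...; V04=+1→.####/.#..#*
ply 3, H at .####/.#..# | H12=-1→.####/.####*
ply 4, V at .####/.#### | V00=+1→#####/#####*
ply 5: #####/##### is terminal -1 (H); from .#.../.#... depth 8
suppose H passes — search the same position with V to move:
pass> ply 1, V at .#.../.#... | V00=-1→##.../##...; V02=-1→.##../.##..; V03=+1→.#.#./.#.#.*; V04=-1→.#..#/.#..#
pass> ply 2: .#.#./.#.#. is terminal -1 (H); from .#.../.#... depth 8
for H: play -1, pass -1

zugzwang(.#.../.#..., H) = False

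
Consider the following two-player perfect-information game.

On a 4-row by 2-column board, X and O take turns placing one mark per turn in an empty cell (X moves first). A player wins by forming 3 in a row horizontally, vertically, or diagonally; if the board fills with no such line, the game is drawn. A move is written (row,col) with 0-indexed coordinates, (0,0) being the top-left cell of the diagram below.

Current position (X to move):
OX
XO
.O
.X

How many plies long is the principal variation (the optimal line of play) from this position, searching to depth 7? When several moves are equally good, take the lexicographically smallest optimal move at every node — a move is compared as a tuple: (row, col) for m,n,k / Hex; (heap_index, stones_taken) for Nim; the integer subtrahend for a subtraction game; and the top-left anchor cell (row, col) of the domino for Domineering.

[OX/XO/.O/.X] X move#1: (2,0):+0/OX/XO/XO/.X*, (3,0):+0/OX/XO/.O/XX
[OX/XO/XO/.X] O move#2: (3,0):+0/OX/XO/XO/OX*
[OX/XO/XO/OX] end (terminal +0, X#3); searched OX/XO/.O/.X to 7

PV length from [OX/XO/.O/.X]: 2 plies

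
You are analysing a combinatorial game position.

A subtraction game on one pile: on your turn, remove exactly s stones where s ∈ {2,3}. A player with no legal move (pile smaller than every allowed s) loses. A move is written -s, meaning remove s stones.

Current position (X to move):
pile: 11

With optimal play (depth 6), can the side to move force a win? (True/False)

[11] X move#1: -2:-1/9*, -3:-1/8
[9] O move#2: -2:-1/7, -3:+1/6*
[6] X move#3: -2:-1/4*, -3:-1/3
[4] O move#4: -2:-1/2, -3:+1/1*
[1] end (terminal -1, X#5); searched 11 to 6

X winning at [11]: False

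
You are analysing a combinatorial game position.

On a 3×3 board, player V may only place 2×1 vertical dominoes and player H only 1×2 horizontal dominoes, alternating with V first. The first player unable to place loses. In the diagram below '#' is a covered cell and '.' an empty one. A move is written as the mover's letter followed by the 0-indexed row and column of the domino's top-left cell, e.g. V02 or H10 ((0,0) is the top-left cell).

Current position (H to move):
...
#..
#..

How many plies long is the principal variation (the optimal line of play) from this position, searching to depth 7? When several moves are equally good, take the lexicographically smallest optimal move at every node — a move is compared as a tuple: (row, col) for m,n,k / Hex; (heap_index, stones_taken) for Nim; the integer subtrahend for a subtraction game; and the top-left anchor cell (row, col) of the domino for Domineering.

[.../#../#..] H move#1: H00:-1/##./#../#.., H01:-1/.##/#../#.., H11:+1/.../###/#..*, H21:-1/.../#../###
[.../###/#..] end (terminal -1, V#2); searched .../#../#.. to 7

PV length from [.../#../#..]: 1 ply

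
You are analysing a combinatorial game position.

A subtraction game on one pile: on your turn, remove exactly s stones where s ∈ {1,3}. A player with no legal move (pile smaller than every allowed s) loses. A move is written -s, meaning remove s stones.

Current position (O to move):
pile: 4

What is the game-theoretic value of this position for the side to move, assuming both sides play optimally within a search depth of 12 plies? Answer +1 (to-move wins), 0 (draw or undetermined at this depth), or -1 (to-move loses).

value(4, O) = -1

[4] O move#1: -1:-1/3*, -3:-1/1
[3] X move#2: -1:+1/2*, -3:+1/0
[2] O move#3: -1:-1/1*
[1] X move#4: -1:+1/0*
[0] end (terminal -1, O#5); searched 4 to 12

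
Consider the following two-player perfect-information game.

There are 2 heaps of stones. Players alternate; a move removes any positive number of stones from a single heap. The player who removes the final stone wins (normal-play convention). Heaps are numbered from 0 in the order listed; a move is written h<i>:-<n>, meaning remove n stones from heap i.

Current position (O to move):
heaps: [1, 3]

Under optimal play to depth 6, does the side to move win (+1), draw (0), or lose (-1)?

p1 O@[(1,3)]: h0:-1[(0,3)]-1 h1:-1[(1,2)]-1 h1:-2[(1,1)]+1* h1:-3[(1,0)]-1
p2 X@[(1,1)]: h0:-1[(0,1)]-1* h1:-1[(1,0)]-1
p3 O@[(0,1)]: h1:-1[(0,0)]+1*
p4 X@[(0,0)] terminal -1; root [(1,3)] d6

value((1,3), O) = +1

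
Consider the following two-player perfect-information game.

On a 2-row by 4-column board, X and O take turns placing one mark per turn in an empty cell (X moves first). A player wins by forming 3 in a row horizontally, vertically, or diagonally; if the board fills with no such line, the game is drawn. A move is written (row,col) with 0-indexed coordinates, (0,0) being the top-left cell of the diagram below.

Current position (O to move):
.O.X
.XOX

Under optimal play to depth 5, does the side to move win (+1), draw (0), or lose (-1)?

value(.O.X/.XOX, O) = 0

p1 O@[.O.X/.XOX]: (0,0)[OO.X/.XOX]+0* (0,2)[.OOX/.XOX]+0 (1,0)[.O.X/OXOX]+0
p2 X@[OO.X/.XOX]: (0,2)[OOXX/.XOX]+0* (1,0)[OO.X/XXOX]-1
p3 O@[OOXX/.XOX]: (1,0)[OOXX/OXOX]+0*
p4 X@[OOXX/OXOX] terminal +0; root [.O.X/.XOX] d5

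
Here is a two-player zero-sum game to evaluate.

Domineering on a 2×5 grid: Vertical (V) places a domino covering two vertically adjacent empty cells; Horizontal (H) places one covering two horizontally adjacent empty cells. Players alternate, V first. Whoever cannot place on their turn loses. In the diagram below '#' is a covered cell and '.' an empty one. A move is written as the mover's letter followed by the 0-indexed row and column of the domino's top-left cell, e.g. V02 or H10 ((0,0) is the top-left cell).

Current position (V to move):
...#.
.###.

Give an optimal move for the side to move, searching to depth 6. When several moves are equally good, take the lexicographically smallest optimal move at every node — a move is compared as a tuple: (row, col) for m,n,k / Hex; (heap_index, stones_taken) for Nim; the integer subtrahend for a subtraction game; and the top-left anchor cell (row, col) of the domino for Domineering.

ply 1, V at ...#./.###. | V00=+1→#..#./####.*; V04=-1→...##/.####
ply 2, H at #..#./####. | H01=-1→####./####.*
ply 3, V at ####./####. | V04=+1→#####/#####*
ply 4: #####/##### is terminal -1 (H); from ...#./.###. depth 6

V's best at [...#./.###.]: V00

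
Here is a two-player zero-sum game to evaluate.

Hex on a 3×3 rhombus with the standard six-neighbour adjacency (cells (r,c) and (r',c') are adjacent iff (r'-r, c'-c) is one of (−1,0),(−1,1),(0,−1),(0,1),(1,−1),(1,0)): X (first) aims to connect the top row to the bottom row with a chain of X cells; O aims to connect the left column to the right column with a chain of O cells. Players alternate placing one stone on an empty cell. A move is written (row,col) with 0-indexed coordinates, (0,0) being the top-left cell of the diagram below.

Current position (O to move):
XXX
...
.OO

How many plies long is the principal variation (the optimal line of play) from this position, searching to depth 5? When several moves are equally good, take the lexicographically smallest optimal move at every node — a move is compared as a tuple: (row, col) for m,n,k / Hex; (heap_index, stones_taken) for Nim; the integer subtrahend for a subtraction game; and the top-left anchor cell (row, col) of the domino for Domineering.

PV length from [XXX/.../.OO]: 3 plies

ply 1, O at XXX/.../.OO | (1,0)=+1→XXX/O../.OO*; (1,1)=+1→XXX/.O./.OO; (1,2)=-1→XXX/..O/.OO; (2,0)=+1→XXX/.../OOO
ply 2, X at XXX/O../.OO | (1,1)=-1→XXX/OX./.OO*; (1,2)=-1→XXX/O.X/.OO; (2,0)=-1→XXX/O../XOO
ply 3, O at XXX/OX./.OO | (1,2)=-1→XXX/OXO/.OO; (2,0)=+1→XXX/OX./OOO*
ply 4: XXX/OX./OOO is terminal -1 (X); from XXX/.../.OO depth 5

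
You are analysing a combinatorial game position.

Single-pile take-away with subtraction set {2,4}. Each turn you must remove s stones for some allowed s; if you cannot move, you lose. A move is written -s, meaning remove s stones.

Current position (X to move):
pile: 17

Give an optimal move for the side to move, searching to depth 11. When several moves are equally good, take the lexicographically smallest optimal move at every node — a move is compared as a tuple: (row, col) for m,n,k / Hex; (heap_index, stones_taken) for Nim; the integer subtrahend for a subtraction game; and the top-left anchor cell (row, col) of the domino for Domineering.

X's best at [17]: -4

[17] X move#1: -2:-1/15, -4:+1/13*
[13] O move#2: -2:-1/11*, -4:-1/9
[11] X move#3: -2:-1/9, -4:+1/7*
[7] O move#4: -2:-1/5*, -4:-1/3
[5] X move#5: -2:-1/3, -4:+1/1*
[1] end (terminal -1, O#6); searched 17 to 11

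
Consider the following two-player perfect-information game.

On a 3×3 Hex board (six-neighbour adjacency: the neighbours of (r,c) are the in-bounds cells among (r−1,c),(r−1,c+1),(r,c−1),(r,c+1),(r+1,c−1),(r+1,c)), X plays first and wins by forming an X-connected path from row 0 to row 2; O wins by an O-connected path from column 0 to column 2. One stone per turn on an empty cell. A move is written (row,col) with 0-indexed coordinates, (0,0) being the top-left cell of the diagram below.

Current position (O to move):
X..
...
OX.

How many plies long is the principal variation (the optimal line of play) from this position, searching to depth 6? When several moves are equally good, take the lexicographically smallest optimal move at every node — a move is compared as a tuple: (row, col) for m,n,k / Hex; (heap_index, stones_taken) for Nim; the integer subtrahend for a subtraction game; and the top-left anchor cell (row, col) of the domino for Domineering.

ply 1, O at X../.../OX. | (0,1)=-1→XO./.../OX.; (0,2)=-1→X.O/.../OX.; (1,0)=-1→X../O../OX.; (1,1)=+1→X../.O./OX.*; (1,2)=-1→X../..O/OX.; (2,2)=-1→X../.../OXO
ply 2, X at X../.O./OX. | (0,1)=-1→XX./.O./OX.*; (0,2)=-1→X.X/.O./OX.; (1,0)=-1→X../XO./OX.; (1,2)=-1→X../.OX/OX.; (2,2)=-1→X../.O./OXX
ply 3, O at XX./.O./OX. | (0,2)=+1→XXO/.O./OX.*; (1,0)=+1→XX./OO./OX.; (1,2)=+1→XX./.OO/OX.; (2,2)=+1→XX./.O./OXO
ply 4: XXO/.O./OX. is terminal -1 (X); from X../.../OX. depth 6

PV length from [X../.../OX.]: 3 plies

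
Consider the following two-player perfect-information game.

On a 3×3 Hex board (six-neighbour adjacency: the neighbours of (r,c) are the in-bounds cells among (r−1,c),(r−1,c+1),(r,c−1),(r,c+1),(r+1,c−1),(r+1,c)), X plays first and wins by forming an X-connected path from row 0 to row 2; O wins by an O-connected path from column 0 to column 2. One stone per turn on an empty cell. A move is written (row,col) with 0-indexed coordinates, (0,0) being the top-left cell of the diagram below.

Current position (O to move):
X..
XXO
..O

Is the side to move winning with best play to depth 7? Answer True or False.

O winning at [X../XXO/..O]: False

p1 O@[X../XXO/..O]: (0,1)[XO./XXO/..O]-1* (0,2)[X.O/XXO/..O]-1 (2,0)[X../XXO/O.O]-1 (2,1)[X../XXO/.OO]-1
p2 X@[XO./XXO/..O]: (0,2)[XOX/XXO/..O]+1* (2,0)[XO./XXO/X.O]+1 (2,1)[XO./XXO/.XO]+1
p3 O@[XOX/XXO/..O]: (2,0)[XOX/XXO/O.O]-1* (2,1)[XOX/XXO/.OO]-1
p4 X@[XOX/XXO/O.O]: (2,1)[XOX/XXO/OXO]+1*
p5 O@[XOX/XXO/OXO] terminal -1; root [X../XXO/..O] d7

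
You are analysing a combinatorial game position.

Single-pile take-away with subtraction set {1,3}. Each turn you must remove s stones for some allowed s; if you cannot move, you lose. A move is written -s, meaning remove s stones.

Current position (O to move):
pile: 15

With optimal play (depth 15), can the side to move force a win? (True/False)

p1 O@[15]: -1[14]+1* -3[12]+1
p2 X@[14]: -1[13]-1* -3[11]-1
p3 O@[13]: -1[12]+1* -3[10]+1
p4 X@[12]: -1[11]-1* -3[9]-1
p5 O@[11]: -1[10]+1* -3[8]+1
p6 X@[10]: -1[9]-1* -3[7]-1
p7 O@[9]: -1[8]+1* -3[6]+1
p8 X@[8]: -1[7]-1* -3[5]-1
p9 O@[7]: -1[6]+1* -3[4]+1
p10 X@[6]: -1[5]-1* -3[3]-1
p11 O@[5]: -1[4]+1* -3[2]+1
p12 X@[4]: -1[3]-1* -3[1]-1
p13 O@[3]: -1[2]+1* -3[0]+1
p14 X@[2]: -1[1]-1*
p15 O@[1]: -1[0]+1*
p16 X@[0] terminal -1; root [15] d15

O winning at [15]: True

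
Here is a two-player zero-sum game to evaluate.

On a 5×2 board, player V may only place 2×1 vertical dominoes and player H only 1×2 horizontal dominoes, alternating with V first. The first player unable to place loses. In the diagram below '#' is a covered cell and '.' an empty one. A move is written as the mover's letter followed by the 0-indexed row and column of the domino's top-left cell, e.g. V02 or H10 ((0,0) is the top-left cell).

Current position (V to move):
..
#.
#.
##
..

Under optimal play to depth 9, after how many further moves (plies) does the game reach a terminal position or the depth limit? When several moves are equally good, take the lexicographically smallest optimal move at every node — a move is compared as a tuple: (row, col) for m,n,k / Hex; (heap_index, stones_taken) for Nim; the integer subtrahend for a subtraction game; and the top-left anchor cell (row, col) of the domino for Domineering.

[../#./#./##/..] V move#1: V01:-1/.#/##/#./##/..*, V11:-1/../##/##/##/..
[.#/##/#./##/..] H move#2: H40:+1/.#/##/#./##/##*
[.#/##/#./##/##] end (terminal -1, V#3); searched ../#./#./##/.. to 9

PV length from [../#./#./##/..]: 2 plies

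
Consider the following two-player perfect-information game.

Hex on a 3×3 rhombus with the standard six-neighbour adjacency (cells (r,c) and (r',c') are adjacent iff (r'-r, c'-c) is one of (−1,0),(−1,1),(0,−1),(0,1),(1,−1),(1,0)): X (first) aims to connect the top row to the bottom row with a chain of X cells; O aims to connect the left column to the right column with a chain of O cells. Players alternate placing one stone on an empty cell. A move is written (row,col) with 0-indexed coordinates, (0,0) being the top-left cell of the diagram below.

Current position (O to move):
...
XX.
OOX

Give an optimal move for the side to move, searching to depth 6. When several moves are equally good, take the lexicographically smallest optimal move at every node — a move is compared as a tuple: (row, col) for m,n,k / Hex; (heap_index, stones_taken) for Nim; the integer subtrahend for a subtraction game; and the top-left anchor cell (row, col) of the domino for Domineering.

O's best at [.../XX./OOX]: (1,2)

ply 1, O at .../XX./OOX | (0,0)=-1→O../XX./OOX; (0,1)=-1→.O./XX./OOX; (0,2)=-1→..O/XX./OOX; (1,2)=+1→.../XXO/OOX*
ply 2: .../XXO/OOX is terminal -1 (X); from .../XX./OOX depth 6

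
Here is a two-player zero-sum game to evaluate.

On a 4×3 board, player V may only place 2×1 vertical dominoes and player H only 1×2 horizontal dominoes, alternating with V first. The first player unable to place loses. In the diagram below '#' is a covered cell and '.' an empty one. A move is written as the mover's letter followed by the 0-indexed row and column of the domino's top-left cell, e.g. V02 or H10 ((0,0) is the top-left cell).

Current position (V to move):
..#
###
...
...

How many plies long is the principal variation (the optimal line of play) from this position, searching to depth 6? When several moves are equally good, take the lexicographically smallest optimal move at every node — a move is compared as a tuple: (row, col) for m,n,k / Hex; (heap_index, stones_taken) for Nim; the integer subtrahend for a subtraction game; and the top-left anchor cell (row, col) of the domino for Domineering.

PV length from [..#/###/.../...]: 3 plies

[..#/###/.../...] V move#1: V20:-1/..#/###/#../#.., V21:+1/..#/###/.#./.#.*, V22:-1/..#/###/..#/..#
[..#/###/.#./.#.] H move#2: H00:-1/###/###/.#./.#.*
[###/###/.#./.#.] V move#3: V20:+1/###/###/##./##.*, V22:+1/###/###/.##/.##
[###/###/##./##.] end (terminal -1, H#4); searched ..#/###/.../... to 6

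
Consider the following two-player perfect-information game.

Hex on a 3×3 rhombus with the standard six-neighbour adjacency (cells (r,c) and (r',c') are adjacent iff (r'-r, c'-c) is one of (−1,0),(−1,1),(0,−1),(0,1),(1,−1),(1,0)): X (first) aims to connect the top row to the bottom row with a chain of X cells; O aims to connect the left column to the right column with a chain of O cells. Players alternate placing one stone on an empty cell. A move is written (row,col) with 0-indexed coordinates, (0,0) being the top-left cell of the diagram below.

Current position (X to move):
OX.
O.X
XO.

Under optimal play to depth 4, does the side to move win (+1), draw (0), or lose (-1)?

value(OX./O.X/XO., X) = +1

ply 1, X at OX./O.X/XO. | (0,2)=+1→OXX/O.X/XO.*; (1,1)=+1→OX./OXX/XO.; (2,2)=+1→OX./O.X/XOX
ply 2, O at OXX/O.X/XO. | (1,1)=-1→OXX/OOX/XO.*; (2,2)=-1→OXX/O.X/XOO
ply 3, X at OXX/OOX/XO. | (2,2)=+1→OXX/OOX/XOX*
ply 4: OXX/OOX/XOX is terminal -1 (O); from OX./O.X/XO. depth 4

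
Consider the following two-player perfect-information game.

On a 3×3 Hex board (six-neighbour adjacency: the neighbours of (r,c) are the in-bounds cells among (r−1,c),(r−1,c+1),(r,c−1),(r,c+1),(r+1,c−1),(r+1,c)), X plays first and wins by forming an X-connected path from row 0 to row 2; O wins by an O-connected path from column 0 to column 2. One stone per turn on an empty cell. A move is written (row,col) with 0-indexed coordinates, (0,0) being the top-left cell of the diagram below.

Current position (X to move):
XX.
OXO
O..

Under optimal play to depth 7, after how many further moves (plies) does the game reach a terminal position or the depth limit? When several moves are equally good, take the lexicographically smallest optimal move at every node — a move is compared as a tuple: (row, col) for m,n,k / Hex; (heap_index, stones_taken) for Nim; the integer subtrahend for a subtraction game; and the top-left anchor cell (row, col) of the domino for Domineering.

ply 1, X at XX./OXO/O.. | (0,2)=-1→XXX/OXO/O..; (2,1)=+1→XX./OXO/OX.*; (2,2)=-1→XX./OXO/O.X
ply 2: XX./OXO/OX. is terminal -1 (O); from XX./OXO/O.. depth 7

PV length from [XX./OXO/O..]: 1 ply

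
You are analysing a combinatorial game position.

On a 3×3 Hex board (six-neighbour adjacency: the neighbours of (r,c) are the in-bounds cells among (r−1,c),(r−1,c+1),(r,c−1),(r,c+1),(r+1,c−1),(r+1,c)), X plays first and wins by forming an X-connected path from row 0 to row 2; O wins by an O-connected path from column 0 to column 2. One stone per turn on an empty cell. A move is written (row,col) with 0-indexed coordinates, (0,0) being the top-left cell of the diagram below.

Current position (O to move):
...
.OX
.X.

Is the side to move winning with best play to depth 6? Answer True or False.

O winning at [.../.OX/.X.]: True

ply 1, O at .../.OX/.X. | (0,0)=-1→O../.OX/.X.; (0,1)=-1→.O./.OX/.X.; (0,2)=+1→..O/.OX/.X.*; (1,0)=-1→.../OOX/.X.; (2,0)=-1→.../.OX/OX.; (2,2)=-1→.../.OX/.XO
ply 2, X at ..O/.OX/.X. | (0,0)=-1→X.O/.OX/.X.*; (0,1)=-1→.XO/.OX/.X.; (1,0)=-1→..O/XOX/.X.; (2,0)=-1→..O/.OX/XX.; (2,2)=-1→..O/.OX/.XX
ply 3, O at X.O/.OX/.X. | (0,1)=+1→XOO/.OX/.X.*; (1,0)=+1→X.O/OOX/.X.; (2,0)=+1→X.O/.OX/OX.; (2,2)=+1→X.O/.OX/.XO
ply 4, X at XOO/.OX/.X. | (1,0)=-1→XOO/XOX/.X.*; (2,0)=-1→XOO/.OX/XX.; (2,2)=-1→XOO/.OX/.XX
ply 5, O at XOO/XOX/.X. | (2,0)=+1→XOO/XOX/OX.*; (2,2)=-1→XOO/XOX/.XO
ply 6: XOO/XOX/OX. is terminal -1 (X); from .../.OX/.X. depth 6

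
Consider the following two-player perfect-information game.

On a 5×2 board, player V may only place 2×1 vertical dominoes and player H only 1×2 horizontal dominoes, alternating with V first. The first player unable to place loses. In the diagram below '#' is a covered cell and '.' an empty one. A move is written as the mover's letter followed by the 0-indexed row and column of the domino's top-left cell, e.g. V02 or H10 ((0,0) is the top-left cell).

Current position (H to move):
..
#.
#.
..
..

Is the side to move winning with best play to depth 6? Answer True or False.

[../#./#./../..] H move#1: H00:-1/##/#./#./../.., H30:+1/../#./#./##/..*, H40:+1/../#./#./../##
[../#./#./##/..] V move#2: V01:-1/.#/##/#./##/..*, V11:-1/../##/##/##/..
[.#/##/#./##/..] H move#3: H40:+1/.#/##/#./##/##*
[.#/##/#./##/##] end (terminal -1, V#4); searched ../#./#./../.. to 6

H winning at [../#./#./../..]: True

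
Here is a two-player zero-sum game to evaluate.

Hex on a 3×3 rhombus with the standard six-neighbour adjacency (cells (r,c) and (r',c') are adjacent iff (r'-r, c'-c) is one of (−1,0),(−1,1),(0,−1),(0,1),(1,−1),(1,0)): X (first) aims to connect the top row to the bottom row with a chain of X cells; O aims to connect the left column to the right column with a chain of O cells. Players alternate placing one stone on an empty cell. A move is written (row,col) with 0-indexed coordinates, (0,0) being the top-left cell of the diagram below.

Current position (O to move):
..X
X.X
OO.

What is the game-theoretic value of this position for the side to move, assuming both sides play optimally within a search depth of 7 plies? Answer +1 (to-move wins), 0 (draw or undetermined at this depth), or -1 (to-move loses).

value(..X/X.X/OO., O) = +1

ply 1, O at ..X/X.X/OO. | (0,0)=-1→O.X/X.X/OO.; (0,1)=-1→.OX/X.X/OO.; (1,1)=-1→..X/XOX/OO.; (2,2)=+1→..X/X.X/OOO*
ply 2: ..X/X.X/OOO is terminal -1 (X); from ..X/X.X/OO. depth 7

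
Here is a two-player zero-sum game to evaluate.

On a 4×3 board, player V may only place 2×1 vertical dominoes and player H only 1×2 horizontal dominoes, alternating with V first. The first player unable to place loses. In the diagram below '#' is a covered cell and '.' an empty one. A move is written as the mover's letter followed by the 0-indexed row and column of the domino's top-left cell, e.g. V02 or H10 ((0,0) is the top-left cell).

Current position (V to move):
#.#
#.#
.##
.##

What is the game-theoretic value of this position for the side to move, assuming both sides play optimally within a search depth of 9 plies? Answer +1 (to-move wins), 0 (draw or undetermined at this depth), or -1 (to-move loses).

value(#.#/#.#/.##/.##, V) = +1

p1 V@[#.#/#.#/.##/.##]: V01[###/###/.##/.##]+1* V20[#.#/#.#/###/###]+1
p2 H@[###/###/.##/.##] terminal -1; root [#.#/#.#/.##/.##] d9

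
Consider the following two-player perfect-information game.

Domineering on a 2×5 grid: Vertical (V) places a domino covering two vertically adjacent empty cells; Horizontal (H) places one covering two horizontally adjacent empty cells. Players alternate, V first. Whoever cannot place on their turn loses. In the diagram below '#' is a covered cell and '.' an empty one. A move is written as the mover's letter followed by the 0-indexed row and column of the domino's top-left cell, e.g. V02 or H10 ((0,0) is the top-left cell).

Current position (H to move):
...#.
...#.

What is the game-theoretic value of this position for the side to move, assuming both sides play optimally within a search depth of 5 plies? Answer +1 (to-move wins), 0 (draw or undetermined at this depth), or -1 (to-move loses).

ply 1, H at ...#./...#. | H00=-1→##.#./...#.*; H01=-1→.###./...#.; H10=-1→...#./##.#.; H11=-1→...#./.###.
ply 2, V at ##.#./...#. | V02=+1→####./..##.*; V04=-1→##.##/...##
ply 3, H at ####./..##. | H10=-1→####./####.*
ply 4, V at ####./####. | V04=+1→#####/#####*
ply 5: #####/##### is terminal -1 (H); from ...#./...#. depth 5

value(...#./...#., H) = -1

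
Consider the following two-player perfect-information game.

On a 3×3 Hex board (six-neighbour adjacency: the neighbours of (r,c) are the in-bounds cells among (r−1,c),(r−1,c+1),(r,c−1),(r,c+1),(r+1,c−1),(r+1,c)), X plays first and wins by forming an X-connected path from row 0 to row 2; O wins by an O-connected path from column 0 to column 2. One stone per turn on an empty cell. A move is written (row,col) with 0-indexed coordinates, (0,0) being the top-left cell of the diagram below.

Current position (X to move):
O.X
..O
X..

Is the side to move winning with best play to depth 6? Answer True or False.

[O.X/..O/X..] X move#1: (0,1):+1/OXX/..O/X..*, (1,0):+1/O.X/X.O/X.., (1,1):+1/O.X/.XO/X.., (2,1):-1/O.X/..O/XX., (2,2):-1/O.X/..O/X.X
[OXX/..O/X..] O move#2: (1,0):-1/OXX/O.O/X..*, (1,1):-1/OXX/.OO/X.., (2,1):-1/OXX/..O/XO., (2,2):-1/OXX/..O/X.O
[OXX/O.O/X..] X move#3: (1,1):+1/OXX/OXO/X..*, (2,1):-1/OXX/O.O/XX., (2,2):-1/OXX/O.O/X.X
[OXX/OXO/X..] end (terminal -1, O#4); searched O.X/..O/X.. to 6

X winning at [O.X/..O/X..]: True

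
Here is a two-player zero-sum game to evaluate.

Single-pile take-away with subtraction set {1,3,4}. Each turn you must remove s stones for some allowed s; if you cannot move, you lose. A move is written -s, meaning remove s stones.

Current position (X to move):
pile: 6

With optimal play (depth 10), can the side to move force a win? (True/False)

X winning at [6]: True

[6] X move#1: -1:-1/5, -3:-1/3, -4:+1/2*
[2] O move#2: -1:-1/1*
[1] X move#3: -1:+1/0*
[0] end (terminal -1, O#4); searched 6 to 10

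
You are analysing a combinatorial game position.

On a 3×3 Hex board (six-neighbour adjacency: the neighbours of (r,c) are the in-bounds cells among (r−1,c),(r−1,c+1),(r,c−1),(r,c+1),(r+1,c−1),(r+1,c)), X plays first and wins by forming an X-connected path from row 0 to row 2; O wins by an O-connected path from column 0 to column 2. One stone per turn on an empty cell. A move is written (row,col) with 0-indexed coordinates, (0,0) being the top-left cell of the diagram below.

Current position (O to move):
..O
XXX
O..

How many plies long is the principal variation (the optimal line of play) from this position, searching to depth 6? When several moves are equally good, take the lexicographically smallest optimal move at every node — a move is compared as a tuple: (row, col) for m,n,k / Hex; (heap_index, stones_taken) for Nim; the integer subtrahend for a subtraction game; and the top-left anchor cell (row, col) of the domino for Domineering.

PV length from [..O/XXX/O..]: 4 plies

[..O/XXX/O..] O move#1: (0,0):-1/O.O/XXX/O..*, (0,1):-1/.OO/XXX/O.., (2,1):-1/..O/XXX/OO., (2,2):-1/..O/XXX/O.O
[O.O/XXX/O..] X move#2: (0,1):+1/OXO/XXX/O..*, (2,1):-1/O.O/XXX/OX., (2,2):-1/O.O/XXX/O.X
[OXO/XXX/O..] O move#3: (2,1):-1/OXO/XXX/OO.*, (2,2):-1/OXO/XXX/O.O
[OXO/XXX/OO.] X move#4: (2,2):+1/OXO/XXX/OOX*
[OXO/XXX/OOX] end (terminal -1, O#5); searched ..O/XXX/O.. to 6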